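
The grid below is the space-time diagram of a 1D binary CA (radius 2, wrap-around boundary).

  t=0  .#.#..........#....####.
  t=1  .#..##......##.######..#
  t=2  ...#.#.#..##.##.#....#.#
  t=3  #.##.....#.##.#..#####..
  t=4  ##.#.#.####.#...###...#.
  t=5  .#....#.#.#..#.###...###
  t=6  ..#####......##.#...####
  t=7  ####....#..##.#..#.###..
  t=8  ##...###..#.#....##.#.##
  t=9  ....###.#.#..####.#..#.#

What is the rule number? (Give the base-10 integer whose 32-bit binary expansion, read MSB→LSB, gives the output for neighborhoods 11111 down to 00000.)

  nb #####: next=.  (t=1,i=17, bit31=0)
  nb ####.: next=.  (t=0,i=21, bit30=0)
  nb ###.#: next=#  (t=4,i=10, bit29=1)
  nb ###..: next=.  (t=0,i=22, bit28=0)
  nb ##.##: next=#  (t=1,i=14, bit27=1)
  nb ##.#.: next=.  (t=2,i=15, bit26=0)
  nb ##..#: next=#  (t=0,i=23, bit25=1)
  nb ##...: next=.  (t=1,i=6, bit24=0)
  nb #.###: next=.  (t=1,i=15, bit23=0)
  nb #.##.: next=.  (t=2,i=13, bit22=0)
  nb #.#.#: next=.  (t=2,i=5, bit21=0)
  nb #.#..: next=.  (t=0,i=3, bit20=0)
  nb #..##: next=#  (t=1,i=3, bit19=1)
  nb #..#.: next=.  (t=0,i=0, bit18=0)
  nb #...#: next=.  (t=2,i=1, bit17=0)
  nb #....: next=#  (t=0,i=5, bit16=1)
  nb .####: next=#  (t=0,i=20, bit15=1)
  nb .###.: next=#  (t=4,i=17, bit14=1)
  nb .##.#: next=#  (t=1,i=13, bit13=1)
  nb .##..: next=#  (t=1,i=5, bit12=1)
  nb .#.##: next=#  (t=3,i=1, bit11=1)
  nb .#.#.: next=.  (t=0,i=2, bit10=0)
  nb .#..#: next=.  (t=1,i=2, bit9=0)
  nb .#...: next=#  (t=0,i=4, bit8=1)
  nb ..###: next=#  (t=0,i=19, bit7=1)
  nb ..##.: next=.  (t=1,i=4, bit6=0)
  nb ..#.#: next=#  (t=0,i=1, bit5=1)
  nb ..#..: next=.  (t=0,i=14, bit4=0)
  nb ...##: next=#  (t=0,i=18, bit3=1)
  nb ...#.: next=#  (t=0,i=13, bit2=1)
  nb ....#: next=#  (t=0,i=12, bit1=1)
  nb .....: next=.  (t=0,i=6, bit0=0)
  bits 00101010000010011111100110101110 = 705296814

705296814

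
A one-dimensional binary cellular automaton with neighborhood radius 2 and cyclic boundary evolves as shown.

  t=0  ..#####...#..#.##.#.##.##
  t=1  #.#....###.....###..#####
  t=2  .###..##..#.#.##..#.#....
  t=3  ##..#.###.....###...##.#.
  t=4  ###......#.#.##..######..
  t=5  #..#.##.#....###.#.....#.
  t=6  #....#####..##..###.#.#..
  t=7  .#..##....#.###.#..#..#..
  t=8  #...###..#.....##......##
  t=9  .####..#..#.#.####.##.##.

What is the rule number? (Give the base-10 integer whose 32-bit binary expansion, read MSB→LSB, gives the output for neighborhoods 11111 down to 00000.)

257044941

  [31] ##### => .  t=0,i=4
  [30] ####. => .  t=0,i=5
  [29] ###.# => .  t=1,i=0
  [28] ###.. => .  t=0,i=6
  [27] ##.## => #  t=0,i=22
  [26] ##.#. => #  t=0,i=17
  [25] ##..# => #  t=0,i=0
  [24] ##... => #  t=0,i=7
  [23] #.### => .  t=3,i=6
  [22] #.##. => #  t=0,i=15
  [21] #.#.# => .  t=0,i=18
  [20] #.#.. => #  t=1,i=2
  [19] #..## => .  t=0,i=1
  [18] #..#. => .  t=0,i=12
  [17] #...# => #  t=0,i=8
  [16] #.... => .  t=1,i=4
  [15] .#### => .  t=0,i=3
  [14] .###. => .  t=1,i=8
  [13] .##.# => #  t=0,i=16
  [12] .##.. => #  t=0,i=24
  [11] .#.## => .  t=0,i=14
  [10] .#.#. => .  t=2,i=11
  [9] .#..# => .  t=0,i=11
  [8] .#... => #  t=1,i=3
  [7] ..### => #  t=0,i=2
  [6] ..##. => #  t=2,i=6
  [5] ..#.# => .  t=0,i=13
  [4] ..#.. => .  t=0,i=10
  [3] ...## => #  t=1,i=6
  [2] ...#. => #  t=0,i=9
  [1] ....# => .  t=1,i=5
  [0] ..... => #  t=1,i=12
  bits 00001111010100100011000111001101 = 257044941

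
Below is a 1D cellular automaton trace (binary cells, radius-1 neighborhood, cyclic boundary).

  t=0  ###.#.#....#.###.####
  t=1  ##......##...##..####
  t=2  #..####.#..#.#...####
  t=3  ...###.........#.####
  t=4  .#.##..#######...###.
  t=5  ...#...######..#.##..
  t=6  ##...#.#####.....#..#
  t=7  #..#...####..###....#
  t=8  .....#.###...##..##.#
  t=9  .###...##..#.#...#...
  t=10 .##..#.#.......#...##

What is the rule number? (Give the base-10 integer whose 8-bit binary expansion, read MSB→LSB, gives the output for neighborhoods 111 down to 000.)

137

  ### -> #   bit 7 = 1  t=0,i=0
  ##. -> .   bit 6 = 0  t=0,i=2
  #.# -> .   bit 5 = 0  t=0,i=3
  #.. -> .   bit 4 = 0  t=0,i=7
  .## -> #   bit 3 = 1  t=0,i=13
  .#. -> .   bit 2 = 0  t=0,i=4
  ..# -> .   bit 1 = 0  t=0,i=10
  ... -> #   bit 0 = 1  t=0,i=8
  bits 10001001 = 137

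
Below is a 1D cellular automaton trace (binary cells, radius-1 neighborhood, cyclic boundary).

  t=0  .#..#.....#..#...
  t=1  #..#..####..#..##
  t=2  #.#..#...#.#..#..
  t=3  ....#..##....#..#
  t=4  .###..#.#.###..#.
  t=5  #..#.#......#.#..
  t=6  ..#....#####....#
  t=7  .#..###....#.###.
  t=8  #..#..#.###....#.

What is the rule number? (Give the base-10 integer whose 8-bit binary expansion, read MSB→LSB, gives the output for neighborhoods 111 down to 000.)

67

  ### -> .   bit 7 = 0  t=1,i=7
  ##. -> #   bit 6 = 1  t=1,i=0
  #.# -> .   bit 5 = 0  t=2,i=1
  #.. -> .   bit 4 = 0  t=0,i=2
  .## -> .   bit 3 = 0  t=1,i=6
  .#. -> .   bit 2 = 0  t=0,i=1
  ..# -> #   bit 1 = 1  t=0,i=0
  ... -> #   bit 0 = 1  t=0,i=6
  bits 01000011 = 67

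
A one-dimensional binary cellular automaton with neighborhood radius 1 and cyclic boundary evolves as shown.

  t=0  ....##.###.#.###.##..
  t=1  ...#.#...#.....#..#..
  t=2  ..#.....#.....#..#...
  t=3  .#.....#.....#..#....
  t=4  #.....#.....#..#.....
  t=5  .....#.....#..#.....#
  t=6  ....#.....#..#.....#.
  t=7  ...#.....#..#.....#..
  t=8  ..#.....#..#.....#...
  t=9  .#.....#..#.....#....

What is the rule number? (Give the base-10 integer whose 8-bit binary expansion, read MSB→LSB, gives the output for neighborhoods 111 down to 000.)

  ### -> .   bit 7 = 0  t=0,i=8
  ##. -> #   bit 6 = 1  t=0,i=5
  #.# -> .   bit 5 = 0  t=0,i=6
  #.. -> .   bit 4 = 0  t=0,i=19
  .## -> .   bit 3 = 0  t=0,i=4
  .#. -> .   bit 2 = 0  t=0,i=11
  ..# -> #   bit 1 = 1  t=0,i=3
  ... -> .   bit 0 = 0  t=0,i=0
  bits 01000010 = 66

66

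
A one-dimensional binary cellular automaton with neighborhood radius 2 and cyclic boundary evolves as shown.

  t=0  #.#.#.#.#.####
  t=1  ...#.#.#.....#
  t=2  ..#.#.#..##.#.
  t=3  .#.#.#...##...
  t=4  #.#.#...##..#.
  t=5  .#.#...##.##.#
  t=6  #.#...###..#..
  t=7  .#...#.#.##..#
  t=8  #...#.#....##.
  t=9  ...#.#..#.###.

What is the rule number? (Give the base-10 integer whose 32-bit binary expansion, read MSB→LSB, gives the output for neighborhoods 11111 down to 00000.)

  #####|.  b31=0 t=0,i=12
  ####.|#  b30=1 t=0,i=13
  ###.#|.  b29=0 t=0,i=0
  ###..|.  b28=0 t=6,i=8
  ##.##|.  b27=0 t=5,i=9
  ##.#.|.  b26=0 t=0,i=1
  ##..#|#  b25=1 t=4,i=10
  ##...|.  b24=0 t=3,i=11
  #.###|.  b23=0 t=0,i=10
  #.##.|.  b22=0 t=5,i=10
  #.#.#|.  b21=0 t=0,i=2
  #.#..|.  b20=0 t=1,i=7
  #..##|.  b19=0 t=2,i=8
  #..#.|#  b18=1 t=4,i=11
  #...#|.  b17=0 t=1,i=1
  #....|#  b16=1 t=1,i=9
  .####|.  b15=0 t=0,i=11
  .###.|#  b14=1 t=6,i=7
  .##.#|#  b13=1 t=2,i=10
  .##..|.  b12=0 t=3,i=10
  .#.##|.  b11=0 t=0,i=9
  .#.#.|#  b10=1 t=0,i=3
  .#..#|.  b9=0 t=2,i=7
  .#...|.  b8=0 t=1,i=0
  ..###|.  b7=0 t=6,i=6
  ..##.|#  b6=1 t=2,i=9
  ..#.#|.  b5=0 t=1,i=3
  ..#..|.  b4=0 t=1,i=13
  ...##|#  b3=1 t=3,i=8
  ...#.|#  b2=1 t=1,i=2
  ....#|.  b1=0 t=1,i=11
  .....|#  b0=1 t=1,i=10
  bits 01000010000001010110010001001101 = 1107649613

1107649613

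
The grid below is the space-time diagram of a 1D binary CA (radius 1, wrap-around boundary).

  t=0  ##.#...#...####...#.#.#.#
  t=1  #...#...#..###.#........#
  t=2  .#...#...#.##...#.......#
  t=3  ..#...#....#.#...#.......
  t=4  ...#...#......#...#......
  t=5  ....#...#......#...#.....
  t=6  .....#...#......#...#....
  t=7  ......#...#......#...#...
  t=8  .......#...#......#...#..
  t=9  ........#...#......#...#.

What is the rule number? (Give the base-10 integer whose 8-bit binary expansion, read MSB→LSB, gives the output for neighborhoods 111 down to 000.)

  nb ###: next=#  (t=0,i=0, bit7=1)
  nb ##.: next=.  (t=0,i=1, bit6=0)
  nb #.#: next=.  (t=0,i=2, bit5=0)
  nb #..: next=#  (t=0,i=4, bit4=1)
  nb .##: next=#  (t=0,i=11, bit3=1)
  nb .#.: next=.  (t=0,i=3, bit2=0)
  nb ..#: next=.  (t=0,i=6, bit1=0)
  nb ...: next=.  (t=0,i=5, bit0=0)
  bits 10011000 = 152

152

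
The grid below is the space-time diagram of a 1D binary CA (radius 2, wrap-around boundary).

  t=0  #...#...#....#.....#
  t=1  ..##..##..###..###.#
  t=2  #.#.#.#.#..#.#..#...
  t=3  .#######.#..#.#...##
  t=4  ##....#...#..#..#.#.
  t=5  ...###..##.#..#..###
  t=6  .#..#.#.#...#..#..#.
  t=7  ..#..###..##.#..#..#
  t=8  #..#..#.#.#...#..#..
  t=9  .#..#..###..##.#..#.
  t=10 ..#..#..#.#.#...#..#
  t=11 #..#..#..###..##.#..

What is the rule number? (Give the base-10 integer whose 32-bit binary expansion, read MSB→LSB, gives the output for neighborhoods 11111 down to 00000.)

  nb #####: next=.  (t=3,i=3, bit31=0)
  nb ####.: next=#  (t=3,i=6, bit30=1)
  nb ###.#: next=.  (t=1,i=17, bit29=0)
  nb ###..: next=.  (t=1,i=12, bit28=0)
  nb ##.##: next=#  (t=3,i=0, bit27=1)
  nb ##.#.: next=.  (t=1,i=18, bit26=0)
  nb ##..#: next=#  (t=1,i=4, bit25=1)
  nb ##...: next=.  (t=0,i=1, bit24=0)
  nb #.###: next=#  (t=3,i=1, bit23=1)
  nb #.##.: next=.  (t=4,i=0, bit22=0)
  nb #.#.#: next=#  (t=2,i=2, bit21=1)
  nb #.#..: next=.  (t=1,i=19, bit20=0)
  nb #..##: next=.  (t=1,i=1, bit19=0)
  nb #..#.: next=.  (t=2,i=10, bit18=0)
  nb #...#: next=#  (t=0,i=2, bit17=1)
  nb #....: next=#  (t=0,i=10, bit16=1)
  nb .####: next=.  (t=3,i=2, bit15=0)
  nb .###.: next=#  (t=1,i=11, bit14=1)
  nb .##.#: next=.  (t=3,i=19, bit13=0)
  nb .##..: next=.  (t=0,i=0, bit12=0)
  nb .#.##: next=#  (t=4,i=19, bit11=1)
  nb .#.#.: next=#  (t=2,i=1, bit10=1)
  nb .#..#: next=#  (t=1,i=0, bit9=1)
  nb .#...: next=.  (t=0,i=5, bit8=0)
  nb ..###: next=.  (t=1,i=10, bit7=0)
  nb ..##.: next=#  (t=0,i=19, bit6=1)
  nb ..#.#: next=.  (t=2,i=0, bit5=0)
  nb ..#..: next=.  (t=0,i=4, bit4=0)
  nb ...##: next=.  (t=0,i=18, bit3=0)
  nb ...#.: next=#  (t=0,i=3, bit2=1)
  nb ....#: next=#  (t=0,i=11, bit1=1)
  nb .....: next=#  (t=0,i=16, bit0=1)
  bits 01001010101000110100111001000111 = 1252216391

1252216391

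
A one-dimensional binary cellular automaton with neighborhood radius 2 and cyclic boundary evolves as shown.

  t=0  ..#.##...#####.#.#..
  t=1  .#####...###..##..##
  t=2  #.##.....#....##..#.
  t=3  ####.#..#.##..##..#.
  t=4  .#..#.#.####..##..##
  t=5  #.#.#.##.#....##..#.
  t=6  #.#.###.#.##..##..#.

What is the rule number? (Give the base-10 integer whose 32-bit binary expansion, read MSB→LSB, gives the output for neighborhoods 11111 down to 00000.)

  #####|#  b31=1 t=0,i=11
  ####.|.  b30=0 t=0,i=12
  ###.#|.  b29=0 t=0,i=13
  ###..|.  b28=0 t=1,i=5
  ##.##|#  b27=1 t=1,i=0
  ##.#.|#  b26=1 t=0,i=14
  ##..#|.  b25=0 t=1,i=12
  ##...|.  b24=0 t=0,i=6
  #.###|.  b23=0 t=1,i=1
  #.##.|#  b22=1 t=0,i=4
  #.#.#|#  b21=1 t=0,i=15
  #.#..|.  b20=0 t=0,i=17
  #..##|.  b19=0 t=1,i=13
  #..#.|.  b18=0 t=2,i=17
  #...#|.  b17=0 t=0,i=7
  #....|#  b16=1 t=0,i=19
  .####|#  b15=1 t=0,i=10
  .###.|.  b14=0 t=1,i=10
  .##.#|.  b13=0 t=1,i=19
  .##..|#  b12=1 t=0,i=5
  .#.##|#  b11=1 t=0,i=3
  .#.#.|.  b10=0 t=0,i=16
  .#..#|#  b9=1 t=3,i=6
  .#...|#  b8=1 t=0,i=18
  ..###|#  b7=1 t=0,i=9
  ..##.|#  b6=1 t=1,i=14
  ..#.#|#  b5=1 t=0,i=2
  ..#..|.  b4=0 t=2,i=9
  ...##|.  b3=0 t=0,i=8
  ...#.|#  b2=1 t=0,i=1
  ....#|.  b1=0 t=0,i=0
  .....|.  b0=0 t=2,i=6
  bits 10001100011000011001101111100100 = 2355207140

2355207140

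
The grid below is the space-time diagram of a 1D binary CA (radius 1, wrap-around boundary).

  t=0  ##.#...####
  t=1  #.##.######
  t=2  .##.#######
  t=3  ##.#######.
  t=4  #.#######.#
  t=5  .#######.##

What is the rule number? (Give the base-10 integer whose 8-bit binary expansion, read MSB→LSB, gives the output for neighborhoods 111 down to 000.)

175

  [7] ### => #  t=0,i=0
  [6] ##. => .  t=0,i=1
  [5] #.# => #  t=0,i=2
  [4] #.. => .  t=0,i=4
  [3] .## => #  t=0,i=7
  [2] .#. => #  t=0,i=3
  [1] ..# => #  t=0,i=6
  [0] ... => #  t=0,i=5
  bits 10101111 = 175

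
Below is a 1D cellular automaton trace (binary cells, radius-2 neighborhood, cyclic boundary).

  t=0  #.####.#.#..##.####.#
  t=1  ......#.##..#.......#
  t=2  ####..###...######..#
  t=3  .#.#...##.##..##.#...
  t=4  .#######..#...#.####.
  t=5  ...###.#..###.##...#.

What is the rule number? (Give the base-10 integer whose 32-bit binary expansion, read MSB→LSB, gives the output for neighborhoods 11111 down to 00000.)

2488487289

  ##### -> #   bit 31 = 1  t=2,i=1
  ####. -> .   bit 30 = 0  t=0,i=4
  ###.# -> .   bit 29 = 0  t=0,i=5
  ###.. -> #   bit 28 = 1  t=2,i=3
  ##.## -> .   bit 27 = 0  t=0,i=1
  ##.#. -> #   bit 26 = 1  t=0,i=6
  ##..# -> .   bit 25 = 0  t=1,i=10
  ##... -> .   bit 24 = 0  t=2,i=9
  #.### -> .   bit 23 = 0  t=0,i=2
  #.##. -> #   bit 22 = 1  t=0,i=20
  #.#.# -> .   bit 21 = 0  t=0,i=7
  #.#.. -> #   bit 20 = 1  t=0,i=9
  #..## -> .   bit 19 = 0  t=0,i=11
  #..#. -> .   bit 18 = 0  t=1,i=11
  #...# -> #   bit 17 = 1  t=2,i=10
  #.... -> #   bit 16 = 1  t=1,i=1
  .#### -> .   bit 15 = 0  t=0,i=3
  .###. -> #   bit 14 = 1  t=2,i=7
  .##.# -> .   bit 13 = 0  t=0,i=0
  .##.. -> .   bit 12 = 0  t=1,i=9
  .#.## -> #   bit 11 = 1  t=1,i=7
  .#.#. -> #   bit 10 = 1  t=0,i=8
  .#..# -> .   bit 9 = 0  t=0,i=10
  .#... -> #   bit 8 = 1  t=1,i=0
  ..### -> .   bit 7 = 0  t=2,i=6
  ..##. -> #   bit 6 = 1  t=0,i=12
  ..#.# -> #   bit 5 = 1  t=1,i=6
  ..#.. -> #   bit 4 = 1  t=1,i=12
  ...## -> #   bit 3 = 1  t=2,i=11
  ...#. -> .   bit 2 = 0  t=1,i=5
  ....# -> .   bit 1 = 0  t=1,i=4
  ..... -> #   bit 0 = 1  t=1,i=2
  bits 10010100010100110100110101111001 = 2488487289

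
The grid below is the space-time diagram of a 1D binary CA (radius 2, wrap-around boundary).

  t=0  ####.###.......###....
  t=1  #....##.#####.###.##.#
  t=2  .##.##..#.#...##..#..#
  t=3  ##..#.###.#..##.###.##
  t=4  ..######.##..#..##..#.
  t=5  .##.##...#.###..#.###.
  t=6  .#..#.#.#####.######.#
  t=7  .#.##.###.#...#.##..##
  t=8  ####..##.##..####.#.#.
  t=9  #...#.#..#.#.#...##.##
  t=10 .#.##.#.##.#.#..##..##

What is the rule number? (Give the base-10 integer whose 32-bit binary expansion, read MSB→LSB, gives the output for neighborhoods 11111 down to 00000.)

  nb #####: next=#  (t=1,i=10, bit31=1)
  nb ####.: next=.  (t=0,i=2, bit30=0)
  nb ###.#: next=.  (t=0,i=3, bit29=0)
  nb ###..: next=.  (t=0,i=7, bit28=0)
  nb ##.##: next=.  (t=0,i=4, bit27=0)
  nb ##.#.: next=#  (t=3,i=9, bit26=1)
  nb ##..#: next=#  (t=2,i=6, bit25=1)
  nb ##...: next=#  (t=0,i=8, bit24=1)
  nb #.###: next=#  (t=0,i=5, bit23=1)
  nb #.##.: next=#  (t=1,i=18, bit22=1)
  nb #.#.#: next=#  (t=6,i=6, bit21=1)
  nb #.#..: next=#  (t=2,i=10, bit20=1)
  nb #..##: next=.  (t=3,i=12, bit19=0)
  nb #..#.: next=#  (t=2,i=7, bit18=1)
  nb #...#: next=.  (t=2,i=12, bit17=0)
  nb #....: next=#  (t=0,i=9, bit16=1)
  nb .####: next=.  (t=0,i=1, bit15=0)
  nb .###.: next=#  (t=0,i=6, bit14=1)
  nb .##.#: next=.  (t=1,i=6, bit13=0)
  nb .##..: next=.  (t=1,i=0, bit12=0)
  nb .#.##: next=#  (t=2,i=0, bit11=1)
  nb .#.#.: next=.  (t=2,i=9, bit10=0)
  nb .#..#: next=.  (t=2,i=19, bit9=0)
  nb .#...: next=.  (t=2,i=11, bit8=0)
  nb ..###: next=#  (t=0,i=0, bit7=1)
  nb ..##.: next=#  (t=1,i=5, bit6=1)
  nb ..#.#: next=#  (t=2,i=8, bit5=1)
  nb ..#..: next=#  (t=2,i=18, bit4=1)
  nb ...##: next=#  (t=0,i=14, bit3=1)
  nb ...#.: next=#  (t=5,i=8, bit2=1)
  nb ....#: next=.  (t=0,i=13, bit1=0)
  nb .....: next=#  (t=0,i=10, bit0=1)
  bits 10000111111101010100100011111101 = 2280999165

2280999165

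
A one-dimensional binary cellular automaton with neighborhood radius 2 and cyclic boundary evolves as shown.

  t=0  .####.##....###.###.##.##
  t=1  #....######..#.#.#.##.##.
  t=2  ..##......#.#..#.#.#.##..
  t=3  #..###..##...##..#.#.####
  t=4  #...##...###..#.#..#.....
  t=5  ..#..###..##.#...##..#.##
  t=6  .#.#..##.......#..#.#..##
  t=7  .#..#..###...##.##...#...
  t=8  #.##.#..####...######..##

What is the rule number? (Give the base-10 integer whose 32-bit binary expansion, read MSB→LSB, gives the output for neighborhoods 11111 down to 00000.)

426201606

  ##### -> .   bit 31 = 0  t=1,i=7
  ####. -> .   bit 30 = 0  t=0,i=3
  ###.# -> .   bit 29 = 0  t=0,i=4
  ###.. -> #   bit 28 = 1  t=1,i=10
  ##.## -> #   bit 27 = 1  t=0,i=0
  ##.#. -> .   bit 26 = 0  t=1,i=24
  ##..# -> .   bit 25 = 0  t=1,i=11
  ##... -> #   bit 24 = 1  t=0,i=8
  #.### -> .   bit 23 = 0  t=0,i=1
  #.##. -> #   bit 22 = 1  t=0,i=6
  #.#.# -> #   bit 21 = 1  t=1,i=15
  #.#.. -> .   bit 20 = 0  t=1,i=0
  #..## -> .   bit 19 = 0  t=3,i=2
  #..#. -> #   bit 18 = 1  t=1,i=12
  #...# -> #   bit 17 = 1  t=3,i=11
  #.... -> #   bit 16 = 1  t=0,i=9
  .#### -> .   bit 15 = 0  t=0,i=2
  .###. -> #   bit 14 = 1  t=0,i=13
  .##.# -> .   bit 13 = 0  t=0,i=21
  .##.. -> #   bit 12 = 1  t=0,i=7
  .#.## -> .   bit 11 = 0  t=1,i=18
  .#.#. -> .   bit 10 = 0  t=1,i=14
  .#..# -> #   bit 9 = 1  t=2,i=13
  .#... -> .   bit 8 = 0  t=1,i=1
  ..### -> .   bit 7 = 0  t=0,i=12
  ..##. -> .   bit 6 = 0  t=2,i=2
  ..#.# -> .   bit 5 = 0  t=1,i=13
  ..#.. -> .   bit 4 = 0  t=4,i=0
  ...## -> .   bit 3 = 0  t=0,i=11
  ...#. -> #   bit 2 = 1  t=2,i=9
  ....# -> #   bit 1 = 1  t=0,i=10
  ..... -> .   bit 0 = 0  t=2,i=6
  bits 00011001011001110101001000000110 = 426201606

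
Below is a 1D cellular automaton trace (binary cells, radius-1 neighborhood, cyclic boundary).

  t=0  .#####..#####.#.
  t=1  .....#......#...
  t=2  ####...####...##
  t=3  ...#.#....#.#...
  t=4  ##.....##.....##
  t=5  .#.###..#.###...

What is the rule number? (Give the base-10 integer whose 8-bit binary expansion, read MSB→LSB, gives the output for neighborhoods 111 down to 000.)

  ###|.  b7=0 t=0,i=2
  ##.|#  b6=1 t=0,i=5
  #.#|.  b5=0 t=0,i=13
  #..|.  b4=0 t=0,i=6
  .##|.  b3=0 t=0,i=1
  .#.|.  b2=0 t=0,i=14
  ..#|.  b1=0 t=0,i=0
  ...|#  b0=1 t=1,i=0
  bits 01000001 = 65

65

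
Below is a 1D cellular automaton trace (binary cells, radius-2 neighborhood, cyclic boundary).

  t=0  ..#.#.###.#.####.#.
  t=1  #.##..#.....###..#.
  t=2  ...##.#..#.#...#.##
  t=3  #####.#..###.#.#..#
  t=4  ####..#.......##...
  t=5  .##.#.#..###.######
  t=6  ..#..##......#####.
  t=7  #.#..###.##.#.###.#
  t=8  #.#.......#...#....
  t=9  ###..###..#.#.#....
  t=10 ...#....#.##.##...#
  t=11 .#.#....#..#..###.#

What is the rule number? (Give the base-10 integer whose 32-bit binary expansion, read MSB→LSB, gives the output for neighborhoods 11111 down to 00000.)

3281171577

  #####|#  b31=1 t=3,i=1
  ####.|#  b30=1 t=0,i=14
  ###.#|.  b29=0 t=0,i=8
  ###..|.  b28=0 t=1,i=14
  ##.##|.  b27=0 t=5,i=0
  ##.#.|.  b26=0 t=0,i=9
  ##..#|#  b25=1 t=1,i=4
  ##...|#  b24=1 t=2,i=0
  #.###|#  b23=1 t=0,i=6
  #.##.|.  b22=0 t=1,i=2
  #.#.#|.  b21=0 t=0,i=4
  #.#..|#  b20=1 t=0,i=17
  #..##|.  b19=0 t=3,i=8
  #..#.|.  b18=0 t=1,i=5
  #...#|#  b17=1 t=0,i=0
  #....|.  b16=0 t=1,i=8
  .####|#  b15=1 t=0,i=13
  .###.|.  b14=0 t=0,i=7
  .##.#|#  b13=1 t=2,i=4
  .##..|#  b12=1 t=1,i=3
  .#.##|.  b11=0 t=0,i=5
  .#.#.|#  b10=1 t=0,i=3
  .#..#|.  b9=0 t=2,i=7
  .#...|.  b8=0 t=0,i=18
  ..###|.  b7=0 t=1,i=12
  ..##.|#  b6=1 t=2,i=3
  ..#.#|#  b5=1 t=0,i=2
  ..#..|#  b4=1 t=1,i=6
  ...##|#  b3=1 t=1,i=11
  ...#.|.  b2=0 t=0,i=1
  ....#|.  b1=0 t=1,i=10
  .....|#  b0=1 t=1,i=9
  bits 11000011100100101011010001111001 = 3281171577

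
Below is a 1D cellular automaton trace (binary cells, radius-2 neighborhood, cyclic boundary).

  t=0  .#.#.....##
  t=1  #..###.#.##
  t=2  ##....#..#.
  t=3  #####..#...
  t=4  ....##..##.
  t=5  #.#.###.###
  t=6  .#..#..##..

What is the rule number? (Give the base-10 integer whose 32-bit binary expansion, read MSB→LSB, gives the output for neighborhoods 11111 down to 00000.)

533934914

  #####|.  b31=0 t=3,i=2
  ####.|.  b30=0 t=3,i=3
  ###.#|.  b29=0 t=1,i=5
  ###..|#  b28=1 t=1,i=0
  ##.##|#  b27=1 t=5,i=7
  ##.#.|#  b26=1 t=0,i=0
  ##..#|#  b25=1 t=1,i=1
  ##...|#  b24=1 t=2,i=2
  #.###|#  b23=1 t=1,i=9
  #.##.|#  b22=1 t=2,i=0
  #.#.#|.  b21=0 t=0,i=1
  #.#..|#  b20=1 t=0,i=3
  #..##|.  b19=0 t=1,i=2
  #..#.|.  b18=0 t=2,i=8
  #...#|#  b17=1 t=3,i=9
  #....|#  b16=1 t=0,i=5
  .####|.  b15=0 t=3,i=1
  .###.|.  b14=0 t=1,i=4
  .##.#|#  b13=1 t=0,i=10
  .##..|#  b12=1 t=2,i=1
  .#.##|.  b11=0 t=1,i=8
  .#.#.|.  b10=0 t=0,i=2
  .#..#|#  b9=1 t=2,i=7
  .#...|#  b8=1 t=0,i=4
  ..###|.  b7=0 t=1,i=3
  ..##.|#  b6=1 t=0,i=9
  ..#.#|.  b5=0 t=2,i=9
  ..#..|.  b4=0 t=2,i=6
  ...##|.  b3=0 t=0,i=8
  ...#.|.  b2=0 t=2,i=5
  ....#|#  b1=1 t=0,i=7
  .....|.  b0=0 t=0,i=6
  bits 00011111110100110011001101000010 = 533934914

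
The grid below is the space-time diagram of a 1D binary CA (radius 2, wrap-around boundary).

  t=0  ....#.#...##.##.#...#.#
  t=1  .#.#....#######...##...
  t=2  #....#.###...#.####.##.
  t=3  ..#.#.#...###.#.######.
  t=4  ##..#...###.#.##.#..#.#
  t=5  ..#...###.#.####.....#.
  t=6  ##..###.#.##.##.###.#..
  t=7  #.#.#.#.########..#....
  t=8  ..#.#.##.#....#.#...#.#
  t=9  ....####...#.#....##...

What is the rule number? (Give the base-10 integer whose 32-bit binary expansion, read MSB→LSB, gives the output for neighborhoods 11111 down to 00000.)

  ##### -> .   bit 31 = 0  t=1,i=10
  ####. -> #   bit 30 = 1  t=1,i=13
  ###.# -> #   bit 29 = 1  t=2,i=18
  ###.. -> .   bit 28 = 0  t=1,i=14
  ##.## -> #   bit 27 = 1  t=0,i=12
  ##.#. -> .   bit 26 = 0  t=0,i=15
  ##..# -> #   bit 25 = 1  t=4,i=2
  ##... -> #   bit 24 = 1  t=1,i=15
  #.### -> .   bit 23 = 0  t=2,i=7
  #.##. -> #   bit 22 = 1  t=0,i=13
  #.#.# -> #   bit 21 = 1  t=3,i=4
  #.#.. -> .   bit 20 = 0  t=0,i=6
  #..## -> .   bit 19 = 0  t=6,i=3
  #..#. -> .   bit 18 = 0  t=4,i=3
  #...# -> #   bit 17 = 1  t=0,i=8
  #.... -> #   bit 16 = 1  t=0,i=1
  .#### -> #   bit 15 = 1  t=1,i=9
  .###. -> .   bit 14 = 0  t=2,i=8
  .##.# -> #   bit 13 = 1  t=0,i=11
  .##.. -> .   bit 12 = 0  t=1,i=19
  .#.## -> #   bit 11 = 1  t=2,i=6
  .#.#. -> .   bit 10 = 0  t=0,i=5
  .#..# -> .   bit 9 = 0  t=4,i=18
  .#... -> .   bit 8 = 0  t=0,i=0
  ..### -> #   bit 7 = 1  t=1,i=8
  ..##. -> #   bit 6 = 1  t=0,i=10
  ..#.# -> .   bit 5 = 0  t=0,i=4
  ..#.. -> .   bit 4 = 0  t=4,i=4
  ...## -> #   bit 3 = 1  t=0,i=9
  ...#. -> #   bit 2 = 1  t=0,i=3
  ....# -> .   bit 1 = 0  t=0,i=2
  ..... -> #   bit 0 = 1  t=5,i=18
  bits 01101011011000111010100011001101 = 1801693389

1801693389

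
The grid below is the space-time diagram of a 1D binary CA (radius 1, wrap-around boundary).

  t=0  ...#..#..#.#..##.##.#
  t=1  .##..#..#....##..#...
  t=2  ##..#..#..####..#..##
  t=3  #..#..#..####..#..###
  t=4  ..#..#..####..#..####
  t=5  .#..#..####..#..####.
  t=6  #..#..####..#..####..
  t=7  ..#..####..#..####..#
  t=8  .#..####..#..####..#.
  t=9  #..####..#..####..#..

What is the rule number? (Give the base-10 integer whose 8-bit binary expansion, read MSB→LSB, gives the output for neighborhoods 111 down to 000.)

  ###|#  b7=1 t=2,i=0
  ##.|.  b6=0 t=0,i=15
  #.#|.  b5=0 t=0,i=10
  #..|.  b4=0 t=0,i=0
  .##|#  b3=1 t=0,i=14
  .#.|.  b2=0 t=0,i=3
  ..#|#  b1=1 t=0,i=2
  ...|#  b0=1 t=0,i=1
  bits 10001011 = 139

139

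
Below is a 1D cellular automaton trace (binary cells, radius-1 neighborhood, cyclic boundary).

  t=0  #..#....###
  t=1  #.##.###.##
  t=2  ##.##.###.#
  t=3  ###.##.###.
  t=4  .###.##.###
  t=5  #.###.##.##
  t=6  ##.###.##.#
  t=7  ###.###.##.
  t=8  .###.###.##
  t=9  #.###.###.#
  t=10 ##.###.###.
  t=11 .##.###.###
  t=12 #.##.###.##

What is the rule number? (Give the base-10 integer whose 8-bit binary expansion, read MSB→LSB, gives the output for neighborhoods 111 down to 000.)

  [7] ### => #  t=0,i=9
  [6] ##. => #  t=0,i=0
  [5] #.# => #  t=1,i=1
  [4] #.. => .  t=0,i=1
  [3] .## => .  t=0,i=8
  [2] .#. => #  t=0,i=3
  [1] ..# => #  t=0,i=2
  [0] ... => #  t=0,i=5
  bits 11100111 = 231

231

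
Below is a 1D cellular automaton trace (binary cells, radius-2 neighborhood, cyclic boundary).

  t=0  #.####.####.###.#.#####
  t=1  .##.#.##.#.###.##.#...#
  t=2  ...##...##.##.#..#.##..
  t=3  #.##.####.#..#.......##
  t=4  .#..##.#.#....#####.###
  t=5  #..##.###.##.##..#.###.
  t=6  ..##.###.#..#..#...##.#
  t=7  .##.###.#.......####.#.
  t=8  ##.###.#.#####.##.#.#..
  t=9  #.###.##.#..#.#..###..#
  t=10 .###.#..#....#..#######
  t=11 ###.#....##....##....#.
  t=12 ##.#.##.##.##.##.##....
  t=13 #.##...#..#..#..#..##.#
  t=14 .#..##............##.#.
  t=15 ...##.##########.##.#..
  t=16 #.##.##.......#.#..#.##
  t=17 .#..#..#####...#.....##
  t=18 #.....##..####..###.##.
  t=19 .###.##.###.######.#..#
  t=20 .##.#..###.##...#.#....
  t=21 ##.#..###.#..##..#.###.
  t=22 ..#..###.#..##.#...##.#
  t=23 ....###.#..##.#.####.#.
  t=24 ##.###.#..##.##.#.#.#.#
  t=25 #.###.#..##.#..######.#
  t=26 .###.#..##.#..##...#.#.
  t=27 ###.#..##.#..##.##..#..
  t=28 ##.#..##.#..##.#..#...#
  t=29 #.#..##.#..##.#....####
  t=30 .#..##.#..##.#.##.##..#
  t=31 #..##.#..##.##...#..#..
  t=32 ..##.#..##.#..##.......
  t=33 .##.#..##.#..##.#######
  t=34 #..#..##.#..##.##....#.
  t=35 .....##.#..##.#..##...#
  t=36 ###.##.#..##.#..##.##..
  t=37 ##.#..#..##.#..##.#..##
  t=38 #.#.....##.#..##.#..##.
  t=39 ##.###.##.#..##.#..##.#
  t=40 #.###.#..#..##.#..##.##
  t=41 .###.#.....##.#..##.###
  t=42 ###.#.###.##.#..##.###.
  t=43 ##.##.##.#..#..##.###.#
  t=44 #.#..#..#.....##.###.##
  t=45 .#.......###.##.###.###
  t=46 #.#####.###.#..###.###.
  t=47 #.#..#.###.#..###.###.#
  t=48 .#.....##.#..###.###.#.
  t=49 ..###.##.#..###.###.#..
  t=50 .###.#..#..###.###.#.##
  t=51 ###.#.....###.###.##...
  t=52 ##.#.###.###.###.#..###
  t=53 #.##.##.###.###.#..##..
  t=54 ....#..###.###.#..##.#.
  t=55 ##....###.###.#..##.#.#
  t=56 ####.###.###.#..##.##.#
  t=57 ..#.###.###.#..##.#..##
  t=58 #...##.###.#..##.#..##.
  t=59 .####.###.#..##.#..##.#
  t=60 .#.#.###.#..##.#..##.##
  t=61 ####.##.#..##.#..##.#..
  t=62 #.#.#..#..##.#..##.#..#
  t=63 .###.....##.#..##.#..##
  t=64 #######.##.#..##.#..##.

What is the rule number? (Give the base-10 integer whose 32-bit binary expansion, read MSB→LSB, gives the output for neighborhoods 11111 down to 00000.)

1605060041

  ##### -> .   bit 31 = 0  t=0,i=20
  ####. -> #   bit 30 = 1  t=0,i=4
  ###.# -> .   bit 29 = 0  t=0,i=0
  ###.. -> #   bit 28 = 1  t=9,i=19
  ##.## -> #   bit 27 = 1  t=0,i=1
  ##.#. -> #   bit 26 = 1  t=0,i=15
  ##..# -> #   bit 25 = 1  t=5,i=15
  ##... -> #   bit 24 = 1  t=2,i=5
  #.### -> #   bit 23 = 1  t=0,i=2
  #.##. -> .   bit 22 = 0  t=1,i=1
  #.#.# -> #   bit 21 = 1  t=0,i=16
  #.#.. -> .   bit 20 = 0  t=1,i=18
  #..## -> #   bit 19 = 1  t=4,i=3
  #..#. -> .   bit 18 = 0  t=2,i=16
  #...# -> #   bit 17 = 1  t=1,i=20
  #.... -> #   bit 16 = 1  t=2,i=22
  .#### -> .   bit 15 = 0  t=0,i=3
  .###. -> #   bit 14 = 1  t=0,i=13
  .##.# -> .   bit 13 = 0  t=1,i=2
  .##.. -> .   bit 12 = 0  t=2,i=4
  .#.## -> .   bit 11 = 0  t=0,i=17
  .#.#. -> #   bit 10 = 1  t=4,i=8
  .#..# -> .   bit 9 = 0  t=2,i=15
  .#... -> #   bit 8 = 1  t=1,i=19
  ..### -> #   bit 7 = 1  t=3,i=21
  ..##. -> #   bit 6 = 1  t=2,i=3
  ..#.# -> .   bit 5 = 0  t=1,i=22
  ..#.. -> .   bit 4 = 0  t=3,i=13
  ...## -> #   bit 3 = 1  t=2,i=2
  ...#. -> .   bit 2 = 0  t=1,i=21
  ....# -> .   bit 1 = 0  t=2,i=1
  ..... -> #   bit 0 = 1  t=2,i=0
  bits 01011111101010110100010111001001 = 1605060041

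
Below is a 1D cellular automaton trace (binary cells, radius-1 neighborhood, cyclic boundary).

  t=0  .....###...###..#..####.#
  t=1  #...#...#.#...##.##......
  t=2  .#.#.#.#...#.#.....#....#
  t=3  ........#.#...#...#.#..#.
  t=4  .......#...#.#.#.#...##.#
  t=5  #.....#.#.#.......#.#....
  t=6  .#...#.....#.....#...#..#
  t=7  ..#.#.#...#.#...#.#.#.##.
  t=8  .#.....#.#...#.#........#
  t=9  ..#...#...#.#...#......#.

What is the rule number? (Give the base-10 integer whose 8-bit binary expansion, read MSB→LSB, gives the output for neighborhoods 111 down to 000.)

  [7] ### => .  t=0,i=6
  [6] ##. => .  t=0,i=7
  [5] #.# => .  t=0,i=23
  [4] #.. => #  t=0,i=0
  [3] .## => .  t=0,i=5
  [2] .#. => .  t=0,i=16
  [1] ..# => #  t=0,i=4
  [0] ... => .  t=0,i=1
  bits 00010010 = 18

18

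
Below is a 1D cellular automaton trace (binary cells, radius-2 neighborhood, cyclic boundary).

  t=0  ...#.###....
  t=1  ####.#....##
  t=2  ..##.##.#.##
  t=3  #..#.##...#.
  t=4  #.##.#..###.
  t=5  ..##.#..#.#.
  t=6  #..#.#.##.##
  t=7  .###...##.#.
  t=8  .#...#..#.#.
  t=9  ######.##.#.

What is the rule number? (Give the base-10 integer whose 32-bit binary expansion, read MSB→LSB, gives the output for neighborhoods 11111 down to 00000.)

1658233271

  nb #####: next=.  (t=1,i=0, bit31=0)
  nb ####.: next=#  (t=1,i=2, bit30=1)
  nb ###.#: next=#  (t=1,i=3, bit29=1)
  nb ###..: next=.  (t=0,i=7, bit28=0)
  nb ##.##: next=.  (t=2,i=4, bit27=0)
  nb ##.#.: next=.  (t=1,i=4, bit26=0)
  nb ##..#: next=#  (t=2,i=0, bit25=1)
  nb ##...: next=.  (t=0,i=8, bit24=0)
  nb #.###: next=#  (t=0,i=5, bit23=1)
  nb #.##.: next=#  (t=2,i=5, bit22=1)
  nb #.#.#: next=.  (t=2,i=8, bit21=0)
  nb #.#..: next=#  (t=1,i=5, bit20=1)
  nb #..##: next=.  (t=2,i=1, bit19=0)
  nb #..#.: next=#  (t=3,i=2, bit18=1)
  nb #...#: next=#  (t=3,i=8, bit17=1)
  nb #....: next=.  (t=0,i=9, bit16=0)
  nb .####: next=#  (t=1,i=11, bit15=1)
  nb .###.: next=.  (t=0,i=6, bit14=0)
  nb .##.#: next=#  (t=2,i=3, bit13=1)
  nb .##..: next=.  (t=2,i=11, bit12=0)
  nb .#.##: next=.  (t=0,i=4, bit11=0)
  nb .#.#.: next=.  (t=3,i=11, bit10=0)
  nb .#..#: next=.  (t=3,i=1, bit9=0)
  nb .#...: next=#  (t=1,i=6, bit8=1)
  nb ..###: next=#  (t=1,i=10, bit7=1)
  nb ..##.: next=.  (t=2,i=2, bit6=0)
  nb ..#.#: next=#  (t=0,i=3, bit5=1)
  nb ..#..: next=#  (t=8,i=1, bit4=1)
  nb ...##: next=.  (t=1,i=9, bit3=0)
  nb ...#.: next=#  (t=0,i=2, bit2=1)
  nb ....#: next=#  (t=0,i=1, bit1=1)
  nb .....: next=#  (t=0,i=0, bit0=1)
  bits 01100010110101101010000110110111 = 1658233271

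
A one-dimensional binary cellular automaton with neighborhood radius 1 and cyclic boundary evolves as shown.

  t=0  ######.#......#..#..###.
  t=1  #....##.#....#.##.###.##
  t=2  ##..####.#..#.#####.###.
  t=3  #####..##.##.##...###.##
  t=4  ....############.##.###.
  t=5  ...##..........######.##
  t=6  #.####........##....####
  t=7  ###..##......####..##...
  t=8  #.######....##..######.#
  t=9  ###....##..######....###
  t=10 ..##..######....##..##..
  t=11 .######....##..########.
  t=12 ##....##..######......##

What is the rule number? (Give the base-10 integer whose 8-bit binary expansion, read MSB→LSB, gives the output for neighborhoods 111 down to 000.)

  nb ###: next=.  (t=0,i=1, bit7=0)
  nb ##.: next=#  (t=0,i=5, bit6=1)
  nb #.#: next=#  (t=0,i=6, bit5=1)
  nb #..: next=#  (t=0,i=8, bit4=1)
  nb .##: next=#  (t=0,i=0, bit3=1)
  nb .#.: next=.  (t=0,i=7, bit2=0)
  nb ..#: next=#  (t=0,i=13, bit1=1)
  nb ...: next=.  (t=0,i=9, bit0=0)
  bits 01111010 = 122

122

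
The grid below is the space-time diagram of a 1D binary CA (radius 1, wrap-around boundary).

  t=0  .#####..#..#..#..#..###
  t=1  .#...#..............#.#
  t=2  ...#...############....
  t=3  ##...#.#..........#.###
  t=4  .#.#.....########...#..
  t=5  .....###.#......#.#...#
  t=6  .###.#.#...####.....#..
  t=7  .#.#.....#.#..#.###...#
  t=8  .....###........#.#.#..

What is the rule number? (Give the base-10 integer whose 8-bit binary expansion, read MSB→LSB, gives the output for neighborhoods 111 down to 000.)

  ###|.  b7=0 t=0,i=2
  ##.|#  b6=1 t=0,i=5
  #.#|.  b5=0 t=0,i=0
  #..|.  b4=0 t=0,i=6
  .##|#  b3=1 t=0,i=1
  .#.|.  b2=0 t=0,i=8
  ..#|.  b1=0 t=0,i=7
  ...|#  b0=1 t=1,i=3
  bits 01001001 = 73

73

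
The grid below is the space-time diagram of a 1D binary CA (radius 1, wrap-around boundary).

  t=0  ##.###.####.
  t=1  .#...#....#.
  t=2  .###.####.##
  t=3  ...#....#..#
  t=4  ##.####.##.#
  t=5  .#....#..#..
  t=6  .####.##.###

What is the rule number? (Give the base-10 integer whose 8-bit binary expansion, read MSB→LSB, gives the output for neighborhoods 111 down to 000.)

85

  ###|.  b7=0 t=0,i=4
  ##.|#  b6=1 t=0,i=1
  #.#|.  b5=0 t=0,i=2
  #..|#  b4=1 t=1,i=2
  .##|.  b3=0 t=0,i=0
  .#.|#  b2=1 t=1,i=1
  ..#|.  b1=0 t=1,i=0
  ...|#  b0=1 t=1,i=3
  bits 01010101 = 85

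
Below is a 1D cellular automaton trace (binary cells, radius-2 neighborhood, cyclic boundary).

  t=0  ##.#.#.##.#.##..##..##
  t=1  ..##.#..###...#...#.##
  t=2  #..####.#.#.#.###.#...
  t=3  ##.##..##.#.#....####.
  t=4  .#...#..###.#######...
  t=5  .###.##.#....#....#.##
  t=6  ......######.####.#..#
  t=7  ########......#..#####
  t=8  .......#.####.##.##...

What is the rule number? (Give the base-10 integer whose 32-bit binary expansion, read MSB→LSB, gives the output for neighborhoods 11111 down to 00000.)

372745147

  nb #####: next=.  (t=4,i=14, bit31=0)
  nb ####.: next=.  (t=0,i=0, bit30=0)
  nb ###.#: next=.  (t=0,i=1, bit29=0)
  nb ###..: next=#  (t=1,i=10, bit28=1)
  nb ##.##: next=.  (t=3,i=2, bit27=0)
  nb ##.#.: next=#  (t=0,i=2, bit26=1)
  nb ##..#: next=#  (t=0,i=14, bit25=1)
  nb ##...: next=.  (t=1,i=11, bit24=0)
  nb #.###: next=.  (t=2,i=14, bit23=0)
  nb #.##.: next=.  (t=0,i=7, bit22=0)
  nb #.#.#: next=#  (t=0,i=3, bit21=1)
  nb #.#..: next=#  (t=1,i=5, bit20=1)
  nb #..##: next=.  (t=0,i=15, bit19=0)
  nb #..#.: next=#  (t=6,i=20, bit18=1)
  nb #...#: next=#  (t=1,i=12, bit17=1)
  nb #....: next=#  (t=3,i=14, bit16=1)
  nb .####: next=#  (t=0,i=21, bit15=1)
  nb .###.: next=.  (t=1,i=9, bit14=0)
  nb .##.#: next=#  (t=0,i=8, bit13=1)
  nb .##..: next=.  (t=0,i=13, bit12=0)
  nb .#.##: next=.  (t=0,i=6, bit11=0)
  nb .#.#.: next=.  (t=0,i=4, bit10=0)
  nb .#..#: next=#  (t=1,i=6, bit9=1)
  nb .#...: next=#  (t=1,i=15, bit8=1)
  nb ..###: next=#  (t=0,i=20, bit7=1)
  nb ..##.: next=.  (t=0,i=16, bit6=0)
  nb ..#.#: next=#  (t=1,i=18, bit5=1)
  nb ..#..: next=#  (t=1,i=14, bit4=1)
  nb ...##: next=#  (t=3,i=16, bit3=1)
  nb ...#.: next=.  (t=1,i=13, bit2=0)
  nb ....#: next=#  (t=3,i=15, bit1=1)
  nb .....: next=#  (t=6,i=2, bit0=1)
  bits 00010110001101111010001110111011 = 372745147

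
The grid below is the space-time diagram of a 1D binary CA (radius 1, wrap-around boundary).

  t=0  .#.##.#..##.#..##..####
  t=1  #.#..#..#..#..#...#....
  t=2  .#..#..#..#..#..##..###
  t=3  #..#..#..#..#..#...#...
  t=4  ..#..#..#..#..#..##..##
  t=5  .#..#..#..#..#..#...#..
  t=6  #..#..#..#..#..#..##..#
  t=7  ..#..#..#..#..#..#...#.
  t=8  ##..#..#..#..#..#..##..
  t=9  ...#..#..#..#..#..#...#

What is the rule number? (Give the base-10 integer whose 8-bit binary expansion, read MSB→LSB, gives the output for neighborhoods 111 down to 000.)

35

  ###|.  b7=0 t=0,i=20
  ##.|.  b6=0 t=0,i=4
  #.#|#  b5=1 t=0,i=0
  #..|.  b4=0 t=0,i=7
  .##|.  b3=0 t=0,i=3
  .#.|.  b2=0 t=0,i=1
  ..#|#  b1=1 t=0,i=8
  ...|#  b0=1 t=1,i=16
  bits 00100011 = 35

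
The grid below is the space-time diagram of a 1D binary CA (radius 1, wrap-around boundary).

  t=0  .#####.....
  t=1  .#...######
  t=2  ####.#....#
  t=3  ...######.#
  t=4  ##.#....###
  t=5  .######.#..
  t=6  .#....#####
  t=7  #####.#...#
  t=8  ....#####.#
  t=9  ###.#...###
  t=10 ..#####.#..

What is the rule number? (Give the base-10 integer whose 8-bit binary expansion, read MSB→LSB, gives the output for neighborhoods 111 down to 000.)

  ### -> .   bit 7 = 0  t=0,i=2
  ##. -> #   bit 6 = 1  t=0,i=5
  #.# -> #   bit 5 = 1  t=1,i=0
  #.. -> #   bit 4 = 1  t=0,i=6
  .## -> #   bit 3 = 1  t=0,i=1
  .#. -> #   bit 2 = 1  t=1,i=1
  ..# -> .   bit 1 = 0  t=0,i=0
  ... -> #   bit 0 = 1  t=0,i=7
  bits 01111101 = 125

125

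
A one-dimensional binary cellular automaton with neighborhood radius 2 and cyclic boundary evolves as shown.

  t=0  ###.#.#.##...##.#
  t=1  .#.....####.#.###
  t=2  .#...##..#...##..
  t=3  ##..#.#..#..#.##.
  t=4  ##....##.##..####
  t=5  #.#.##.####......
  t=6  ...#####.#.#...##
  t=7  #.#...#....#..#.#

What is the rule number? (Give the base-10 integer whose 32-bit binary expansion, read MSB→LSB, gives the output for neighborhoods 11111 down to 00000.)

  ##### -> .   bit 31 = 0  t=4,i=15
  ####. -> #   bit 30 = 1  t=0,i=1
  ###.# -> .   bit 29 = 0  t=0,i=2
  ###.. -> .   bit 28 = 0  t=4,i=1
  ##.## -> #   bit 27 = 1  t=0,i=15
  ##.#. -> .   bit 26 = 0  t=0,i=3
  ##..# -> .   bit 25 = 0  t=2,i=7
  ##... -> #   bit 24 = 1  t=0,i=10
  #.### -> #   bit 23 = 1  t=0,i=16
  #.##. -> #   bit 22 = 1  t=0,i=8
  #.#.# -> .   bit 21 = 0  t=0,i=4
  #.#.. -> #   bit 20 = 1  t=1,i=1
  #..## -> .   bit 19 = 0  t=4,i=12
  #..#. -> .   bit 18 = 0  t=2,i=8
  #...# -> .   bit 17 = 0  t=0,i=11
  #.... -> .   bit 16 = 0  t=1,i=3
  .#### -> .   bit 15 = 0  t=0,i=0
  .###. -> .   bit 14 = 0  t=1,i=15
  .##.# -> #   bit 13 = 1  t=0,i=14
  .##.. -> #   bit 12 = 1  t=0,i=9
  .#.## -> #   bit 11 = 1  t=0,i=7
  .#.#. -> .   bit 10 = 0  t=0,i=5
  .#..# -> #   bit 9 = 1  t=3,i=7
  .#... -> .   bit 8 = 0  t=1,i=2
  ..### -> .   bit 7 = 0  t=1,i=7
  ..##. -> .   bit 6 = 0  t=0,i=13
  ..#.# -> .   bit 5 = 0  t=3,i=4
  ..#.. -> #   bit 4 = 1  t=2,i=1
  ...## -> #   bit 3 = 1  t=0,i=12
  ...#. -> #   bit 2 = 1  t=2,i=0
  ....# -> #   bit 1 = 1  t=1,i=5
  ..... -> .   bit 0 = 0  t=1,i=4
  bits 01001001110100000011101000011110 = 1238383134

1238383134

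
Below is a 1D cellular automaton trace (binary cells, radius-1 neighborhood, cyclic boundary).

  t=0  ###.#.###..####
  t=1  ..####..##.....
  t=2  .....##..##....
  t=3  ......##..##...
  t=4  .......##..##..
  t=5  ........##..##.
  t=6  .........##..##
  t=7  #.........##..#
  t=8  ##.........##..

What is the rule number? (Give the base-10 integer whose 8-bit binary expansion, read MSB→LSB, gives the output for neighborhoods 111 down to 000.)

116

  [7] ### => .  t=0,i=0
  [6] ##. => #  t=0,i=2
  [5] #.# => #  t=0,i=3
  [4] #.. => #  t=0,i=9
  [3] .## => .  t=0,i=6
  [2] .#. => #  t=0,i=4
  [1] ..# => .  t=0,i=10
  [0] ... => .  t=1,i=0
  bits 01110100 = 116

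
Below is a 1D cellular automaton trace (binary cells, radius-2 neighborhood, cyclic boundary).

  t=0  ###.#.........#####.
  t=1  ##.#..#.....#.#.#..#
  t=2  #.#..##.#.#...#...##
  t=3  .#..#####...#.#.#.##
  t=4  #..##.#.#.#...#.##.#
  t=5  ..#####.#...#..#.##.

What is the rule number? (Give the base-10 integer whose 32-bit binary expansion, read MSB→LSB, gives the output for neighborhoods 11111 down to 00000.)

  nb #####: next=#  (t=0,i=16, bit31=1)
  nb ####.: next=.  (t=0,i=17, bit30=0)
  nb ###.#: next=.  (t=0,i=2, bit29=0)
  nb ###..: next=#  (t=3,i=8, bit28=1)
  nb ##.##: next=#  (t=0,i=19, bit27=1)
  nb ##.#.: next=#  (t=0,i=3, bit26=1)
  nb ##..#: next=.  (t=4,i=1, bit25=0)
  nb ##...: next=.  (t=3,i=9, bit24=0)
  nb #.###: next=#  (t=0,i=0, bit23=1)
  nb #.##.: next=.  (t=3,i=18, bit22=0)
  nb #.#.#: next=#  (t=1,i=14, bit21=1)
  nb #.#..: next=.  (t=0,i=4, bit20=0)
  nb #..##: next=#  (t=1,i=18, bit19=1)
  nb #..#.: next=#  (t=1,i=5, bit18=1)
  nb #...#: next=#  (t=2,i=12, bit17=1)
  nb #....: next=#  (t=0,i=6, bit16=1)
  nb .####: next=.  (t=0,i=15, bit15=0)
  nb .###.: next=#  (t=0,i=1, bit14=1)
  nb .##.#: next=#  (t=2,i=6, bit13=1)
  nb .##..: next=.  (t=4,i=0, bit12=0)
  nb .#.##: next=#  (t=3,i=17, bit11=1)
  nb .#.#.: next=.  (t=1,i=13, bit10=0)
  nb .#..#: next=.  (t=1,i=4, bit9=0)
  nb .#...: next=.  (t=0,i=5, bit8=0)
  nb ..###: next=#  (t=0,i=14, bit7=1)
  nb ..##.: next=#  (t=2,i=5, bit6=1)
  nb ..#.#: next=.  (t=1,i=12, bit5=0)
  nb ..#..: next=#  (t=1,i=6, bit4=1)
  nb ...##: next=.  (t=0,i=13, bit3=0)
  nb ...#.: next=.  (t=1,i=11, bit2=0)
  nb ....#: next=#  (t=0,i=12, bit1=1)
  nb .....: next=.  (t=0,i=7, bit0=0)
  bits 10011100101011110110100011010010 = 2628741330

2628741330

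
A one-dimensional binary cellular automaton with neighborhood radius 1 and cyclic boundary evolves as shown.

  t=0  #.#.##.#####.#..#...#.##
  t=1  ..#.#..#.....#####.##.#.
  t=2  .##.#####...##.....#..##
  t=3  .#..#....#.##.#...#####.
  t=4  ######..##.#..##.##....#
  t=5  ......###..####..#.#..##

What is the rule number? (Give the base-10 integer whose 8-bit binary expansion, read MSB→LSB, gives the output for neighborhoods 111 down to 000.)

  nb ###: next=.  (t=0,i=8, bit7=0)
  nb ##.: next=.  (t=0,i=0, bit6=0)
  nb #.#: next=.  (t=0,i=1, bit5=0)
  nb #..: next=#  (t=0,i=14, bit4=1)
  nb .##: next=#  (t=0,i=4, bit3=1)
  nb .#.: next=#  (t=0,i=2, bit2=1)
  nb ..#: next=#  (t=0,i=15, bit1=1)
  nb ...: next=.  (t=0,i=18, bit0=0)
  bits 00011110 = 30

30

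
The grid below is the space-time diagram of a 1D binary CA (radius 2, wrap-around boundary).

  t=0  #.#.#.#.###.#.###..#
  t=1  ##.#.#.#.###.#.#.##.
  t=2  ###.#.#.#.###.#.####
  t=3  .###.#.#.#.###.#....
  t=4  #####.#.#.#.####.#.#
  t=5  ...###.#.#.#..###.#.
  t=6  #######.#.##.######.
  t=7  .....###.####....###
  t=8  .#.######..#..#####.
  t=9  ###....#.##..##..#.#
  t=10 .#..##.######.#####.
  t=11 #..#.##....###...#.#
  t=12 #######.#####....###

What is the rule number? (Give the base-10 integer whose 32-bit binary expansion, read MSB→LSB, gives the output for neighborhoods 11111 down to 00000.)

1851620522

  nb #####: next=.  (t=2,i=0, bit31=0)
  nb ####.: next=#  (t=2,i=1, bit30=1)
  nb ###.#: next=#  (t=0,i=10, bit29=1)
  nb ###..: next=.  (t=0,i=16, bit28=0)
  nb ##.##: next=#  (t=1,i=19, bit27=1)
  nb ##.#.: next=#  (t=0,i=1, bit26=1)
  nb ##..#: next=#  (t=0,i=17, bit25=1)
  nb ##...: next=.  (t=7,i=0, bit24=0)
  nb #.###: next=.  (t=0,i=8, bit23=0)
  nb #.##.: next=#  (t=1,i=0, bit22=1)
  nb #.#.#: next=.  (t=0,i=2, bit21=0)
  nb #.#..: next=#  (t=3,i=15, bit20=1)
  nb #..##: next=#  (t=0,i=18, bit19=1)
  nb #..#.: next=#  (t=8,i=0, bit18=1)
  nb #...#: next=.  (t=11,i=15, bit17=0)
  nb #....: next=#  (t=3,i=17, bit16=1)
  nb .####: next=.  (t=2,i=17, bit15=0)
  nb .###.: next=#  (t=0,i=9, bit14=1)
  nb .##.#: next=#  (t=0,i=0, bit13=1)
  nb .##..: next=#  (t=9,i=10, bit12=1)
  nb .#.##: next=#  (t=0,i=7, bit11=1)
  nb .#.#.: next=#  (t=0,i=3, bit10=1)
  nb .#..#: next=.  (t=5,i=12, bit9=0)
  nb .#...: next=.  (t=3,i=16, bit8=0)
  nb ..###: next=#  (t=3,i=1, bit7=1)
  nb ..##.: next=.  (t=0,i=19, bit6=0)
  nb ..#.#: next=#  (t=8,i=1, bit5=1)
  nb ..#..: next=.  (t=8,i=11, bit4=0)
  nb ...##: next=#  (t=3,i=0, bit3=1)
  nb ...#.: next=.  (t=9,i=6, bit2=0)
  nb ....#: next=#  (t=3,i=19, bit1=1)
  nb .....: next=.  (t=3,i=18, bit0=0)
  bits 01101110010111010111110010101010 = 1851620522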